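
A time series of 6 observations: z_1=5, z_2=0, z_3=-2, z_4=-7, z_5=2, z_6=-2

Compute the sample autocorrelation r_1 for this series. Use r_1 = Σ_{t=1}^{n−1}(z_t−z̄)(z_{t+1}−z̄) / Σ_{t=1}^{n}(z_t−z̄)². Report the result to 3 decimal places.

-0.109

Mean z̄ = (5 + 0 − 2 − 7 + 2 − 2)/6 = -0.6667
Deviations from mean: 5.6667, 0.6667, -1.3333, -6.3333, 2.6667, -1.3333
Σ(z_t−z̄)(z_{t+1}−z̄) = (3.7778) + (-0.8889) + (8.4444) + (-16.8889) + (-3.5556) = -9.1111
Denominator Σ(z_t−z̄)² = 83.3333
r_1 = -9.1111 / 83.3333 = -0.109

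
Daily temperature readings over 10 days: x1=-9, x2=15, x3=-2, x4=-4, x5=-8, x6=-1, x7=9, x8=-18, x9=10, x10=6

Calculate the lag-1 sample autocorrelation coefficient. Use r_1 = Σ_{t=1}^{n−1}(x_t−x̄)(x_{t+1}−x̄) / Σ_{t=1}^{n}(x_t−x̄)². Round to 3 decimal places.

Mean x̄ = (-9 + 15 − 2 − 4 − 8 − 1 + 9 − 18 + 10 + 6)/10 = -0.2000
Numerator Σ_{t=1}^{9}(x_t−x̄)(x_{t+1}−x̄) = -407.8400
Denominator Σ(x_t−x̄)² = 931.6000
r_1 = -407.8400 / 931.6000 = -0.438

-0.438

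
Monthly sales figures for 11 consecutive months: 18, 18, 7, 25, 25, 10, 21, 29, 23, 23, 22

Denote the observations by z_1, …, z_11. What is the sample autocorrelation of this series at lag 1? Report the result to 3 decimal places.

-0.044

Mean z̄ = (18 + 18 + 7 + 25 + 25 + 10 + 21 + 29 + 23 + 23 + 22)/11 = 20.0909
Numerator Σ_{t=1}^{10}(z_t−z̄)(z_{t+1}−z̄) = -19.0992
Denominator Σ(z_t−z̄)² = 430.9091
r_1 = -19.0992 / 430.9091 = -0.044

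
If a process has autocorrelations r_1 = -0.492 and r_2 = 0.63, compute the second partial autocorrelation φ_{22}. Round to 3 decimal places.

0.512

φ_{22} = (r_2 − r_1²) / (1 − r_1²)
r_1² = (-0.492)² = 0.242064
Numerator = 0.63 − 0.2421 = 0.3879; denominator = 1 − 0.2421 = 0.7579
φ_{22} = 0.3879 / 0.7579 = 0.512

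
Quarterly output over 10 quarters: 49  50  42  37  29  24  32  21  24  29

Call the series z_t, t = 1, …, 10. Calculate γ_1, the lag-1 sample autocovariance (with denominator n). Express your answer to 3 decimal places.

Mean z̄ = (49 + 50 + 42 + 37 + 29 + 24 + 32 + 21 + 24 + 29)/10 = 33.7000
Σ_{t=1}^{9}(z_t−z̄)(z_{t+1}−z̄) = 649.0100
γ_1 = 649.0100 / 10 = 64.901

64.901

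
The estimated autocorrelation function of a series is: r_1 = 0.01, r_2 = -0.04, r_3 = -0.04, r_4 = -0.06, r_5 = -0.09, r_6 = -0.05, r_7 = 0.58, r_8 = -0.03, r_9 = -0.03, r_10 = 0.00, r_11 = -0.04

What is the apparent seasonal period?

The largest autocorrelation is r_7 = 0.58; the remaining lags stay at or below 0.01.
The dominant spike at lag 7 indicates a seasonal period of 7.

7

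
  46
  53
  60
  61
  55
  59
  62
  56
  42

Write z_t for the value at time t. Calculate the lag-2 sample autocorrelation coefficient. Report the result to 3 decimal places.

-0.309

Mean z̄ = (46 + 53 + 60 + 61 + 55 + 59 + 62 + 56 + 42)/9 = 54.8889
Numerator Σ_{t=1}^{7}(z_t−z̄)(z_{t+2}−z̄) = -117.5802
Denominator Σ(z_t−z̄)² = 380.8889
r_2 = -117.5802 / 380.8889 = -0.309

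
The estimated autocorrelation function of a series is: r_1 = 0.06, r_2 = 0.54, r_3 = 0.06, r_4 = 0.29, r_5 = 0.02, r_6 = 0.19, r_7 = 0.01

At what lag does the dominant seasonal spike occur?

2

The largest autocorrelation is r_2 = 0.54, with weaker echoes at lags 4 (0.29) and 6 (0.19); the remaining lags stay at or below 0.06.
The dominant spike at lag 2 indicates a seasonal period of 2.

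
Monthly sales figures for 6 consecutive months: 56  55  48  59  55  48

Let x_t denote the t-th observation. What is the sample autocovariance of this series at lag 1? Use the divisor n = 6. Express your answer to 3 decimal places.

Mean x̄ = (56 + 55 + 48 + 59 + 55 + 48)/6 = 53.5000
Deviations: 2.5000, 1.5000, -5.5000, 5.5000, 1.5000, -5.5000
Σ_{t=1}^{5}(x_t−x̄)(x_{t+1}−x̄) = -34.7500
γ_1 = -34.7500 / 6 = -5.792

-5.792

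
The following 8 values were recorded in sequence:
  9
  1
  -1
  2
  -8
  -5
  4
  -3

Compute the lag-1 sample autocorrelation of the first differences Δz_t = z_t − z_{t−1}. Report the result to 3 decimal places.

-0.284

First differences Δz: -8, -2, 3, -10, 3, 9, -7
Mean of differences = -1.7143
Numerator Σ(Δz_t−Δz̄)(Δz_{t+1}−Δz̄) = -83.7959
Denominator Σ(Δz_t−Δz̄)² = 295.4286
r_1(Δz) = -83.7959 / 295.4286 = -0.284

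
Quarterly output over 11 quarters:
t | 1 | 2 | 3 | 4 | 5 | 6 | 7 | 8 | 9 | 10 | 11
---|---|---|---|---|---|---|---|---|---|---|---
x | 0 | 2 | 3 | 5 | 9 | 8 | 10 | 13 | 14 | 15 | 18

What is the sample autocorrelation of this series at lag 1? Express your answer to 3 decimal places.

0.690

Mean x̄ = (0 + 2 + 3 + 5 + 9 + 8 + 10 + 13 + 14 + 15 + 18)/11 = 8.8182
Numerator Σ_{t=1}^{10}(x_t−x̄)(x_{t+1}−x̄) = 235.6033
Denominator Σ(x_t−x̄)² = 341.6364
r_1 = 235.6033 / 341.6364 = 0.690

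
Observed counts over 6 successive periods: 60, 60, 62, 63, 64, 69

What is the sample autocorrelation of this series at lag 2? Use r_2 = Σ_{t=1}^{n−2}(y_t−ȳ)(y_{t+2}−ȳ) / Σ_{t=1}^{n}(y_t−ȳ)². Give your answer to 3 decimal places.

Mean ȳ = (60 + 60 + 62 + 63 + 64 + 69)/6 = 63.0000
Numerator Σ_{t=1}^{4}(y_t−ȳ)(y_{t+2}−ȳ) = 2.0000
Denominator Σ(y_t−ȳ)² = 56.0000
r_2 = 2.0000 / 56.0000 = 0.036

0.036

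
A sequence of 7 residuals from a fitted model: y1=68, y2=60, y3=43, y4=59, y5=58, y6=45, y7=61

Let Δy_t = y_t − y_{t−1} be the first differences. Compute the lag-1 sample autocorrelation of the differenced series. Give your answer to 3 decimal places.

First differences Δy: -8, -17, 16, -1, -13, 16
Mean of differences = -1.1667
Numerator Σ(Δy_t−Δȳ)(Δy_{t+1}−Δȳ) = -365.8611
Denominator Σ(Δy_t−Δȳ)² = 1026.8333
r_1(Δy) = -365.8611 / 1026.8333 = -0.356

-0.356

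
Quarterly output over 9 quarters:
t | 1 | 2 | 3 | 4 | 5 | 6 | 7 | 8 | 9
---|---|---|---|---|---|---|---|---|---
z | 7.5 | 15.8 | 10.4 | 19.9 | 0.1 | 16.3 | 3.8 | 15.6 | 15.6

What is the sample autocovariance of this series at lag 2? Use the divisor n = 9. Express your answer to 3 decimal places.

18.931

Mean z̄ = (7.5 + 15.8 + 10.4 + 19.9 + 0.1 + 16.3 + 3.8 + 15.6 + 15.6)/9 = 11.6667
Σ_{t=1}^{7}(z_t−z̄)(z_{t+2}−z̄) = 170.3811
γ_2 = 170.3811 / 9 = 18.931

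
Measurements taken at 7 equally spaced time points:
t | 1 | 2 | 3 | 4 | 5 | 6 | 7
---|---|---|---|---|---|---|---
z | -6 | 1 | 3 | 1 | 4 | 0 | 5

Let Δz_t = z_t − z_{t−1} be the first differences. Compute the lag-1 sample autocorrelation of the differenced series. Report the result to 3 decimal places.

-0.340

First differences Δz: 7, 2, -2, 3, -4, 5
Mean of differences = 1.8333
Numerator Σ(Δz_t−Δz̄)(Δz_{t+1}−Δz̄) = -29.5278
Denominator Σ(Δz_t−Δz̄)² = 86.8333
r_1(Δz) = -29.5278 / 86.8333 = -0.340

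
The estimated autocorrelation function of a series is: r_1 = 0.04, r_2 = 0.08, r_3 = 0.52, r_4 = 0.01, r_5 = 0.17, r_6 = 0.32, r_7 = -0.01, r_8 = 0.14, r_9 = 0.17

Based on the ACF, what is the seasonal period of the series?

The largest autocorrelation is r_3 = 0.52, with a weaker echo at lag 6 (0.32); the remaining lags stay at or below 0.17.
The dominant spike at lag 3 indicates a seasonal period of 3.

3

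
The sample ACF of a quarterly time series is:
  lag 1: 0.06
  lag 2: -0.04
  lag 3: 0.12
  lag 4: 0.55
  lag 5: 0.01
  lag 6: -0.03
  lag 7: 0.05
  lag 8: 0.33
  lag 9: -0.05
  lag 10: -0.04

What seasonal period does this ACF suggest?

4

The largest autocorrelation is r_4 = 0.55, with a weaker echo at lag 8 (0.33); the remaining lags stay at or below 0.12.
The dominant spike at lag 4 indicates a seasonal period of 4.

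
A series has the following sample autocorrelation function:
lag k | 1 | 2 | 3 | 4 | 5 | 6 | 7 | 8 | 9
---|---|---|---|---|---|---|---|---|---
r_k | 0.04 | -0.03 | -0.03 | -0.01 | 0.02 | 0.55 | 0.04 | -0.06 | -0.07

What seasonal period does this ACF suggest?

6

The largest autocorrelation is r_6 = 0.55; the remaining lags stay at or below 0.04.
The dominant spike at lag 6 indicates a seasonal period of 6.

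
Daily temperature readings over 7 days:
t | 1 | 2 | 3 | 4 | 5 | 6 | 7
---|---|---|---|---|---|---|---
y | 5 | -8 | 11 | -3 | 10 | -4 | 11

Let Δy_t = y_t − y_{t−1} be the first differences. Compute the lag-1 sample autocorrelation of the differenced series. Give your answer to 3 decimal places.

-0.834

First differences Δy: -13, 19, -14, 13, -14, 15
Mean of differences = 1.0000
Numerator Σ(Δy_t−Δȳ)(Δy_{t+1}−Δȳ) = -1092.0000
Denominator Σ(Δy_t−Δȳ)² = 1310.0000
r_1(Δy) = -1092.0000 / 1310.0000 = -0.834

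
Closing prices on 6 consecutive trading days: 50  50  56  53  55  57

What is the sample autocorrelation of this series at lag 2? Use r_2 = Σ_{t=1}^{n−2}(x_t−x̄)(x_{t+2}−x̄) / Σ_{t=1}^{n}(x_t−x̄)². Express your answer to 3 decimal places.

-0.110

Mean x̄ = (50 + 50 + 56 + 53 + 55 + 57)/6 = 53.5000
Σ(x_t−x̄)(x_{t+2}−x̄) = (-8.7500) + (1.7500) + (3.7500) + (-1.7500) = -5.0000
Denominator Σ(x_t−x̄)² = 45.5000
r_2 = -5.0000 / 45.5000 = -0.110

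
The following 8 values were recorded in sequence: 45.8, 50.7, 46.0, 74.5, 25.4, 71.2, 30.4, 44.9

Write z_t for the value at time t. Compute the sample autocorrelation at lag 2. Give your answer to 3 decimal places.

0.502

Mean z̄ = (45.8 + 50.7 + 46.0 + 74.5 + 25.4 + 71.2 + 30.4 + 44.9)/8 = 48.6125
Deviations from mean: -2.8125, 2.0875, -2.6125, 25.8875, -23.2125, 22.5875, -18.2125, -3.7125
Σ(z_t−z̄)(z_{t+2}−z̄) = (7.3477) + (54.0402) + (60.6427) + (584.7339) + (422.7577) + (-83.8561) = 1045.6659
Denominator Σ(z_t−z̄)² = 2083.7488
r_2 = 1045.6659 / 2083.7488 = 0.502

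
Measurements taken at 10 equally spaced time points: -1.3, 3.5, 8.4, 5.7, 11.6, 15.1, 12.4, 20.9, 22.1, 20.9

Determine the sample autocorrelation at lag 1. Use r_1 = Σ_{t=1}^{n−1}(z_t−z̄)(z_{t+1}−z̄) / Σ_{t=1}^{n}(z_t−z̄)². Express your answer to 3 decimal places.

Mean z̄ = (-1.3 + 3.5 + 8.4 + 5.7 + 11.6 + 15.1 + 12.4 + 20.9 + 22.1 + 20.9)/10 = 11.9300
Numerator Σ_{t=1}^{9}(z_t−z̄)(z_{t+1}−z̄) = 352.4441
Denominator Σ(z_t−z̄)² = 572.1010
r_1 = 352.4441 / 572.1010 = 0.616

0.616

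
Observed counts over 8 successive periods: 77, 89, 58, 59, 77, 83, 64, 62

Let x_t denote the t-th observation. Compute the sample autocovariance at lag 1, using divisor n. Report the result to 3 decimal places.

1.061

Mean x̄ = (77 + 89 + 58 + 59 + 77 + 83 + 64 + 62)/8 = 71.1250
Σ_{t=1}^{7}(x_t−x̄)(x_{t+1}−x̄) = 8.4844
γ_1 = 8.4844 / 8 = 1.061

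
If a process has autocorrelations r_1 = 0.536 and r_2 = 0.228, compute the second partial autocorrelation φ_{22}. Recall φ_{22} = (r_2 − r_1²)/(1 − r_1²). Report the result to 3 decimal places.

-0.083

φ_{22} = (r_2 − r_1²) / (1 − r_1²)
r_1² = (0.536)² = 0.287296
Numerator = 0.228 − 0.2873 = -0.0593; denominator = 1 − 0.2873 = 0.7127
φ_{22} = -0.0593 / 0.7127 = -0.083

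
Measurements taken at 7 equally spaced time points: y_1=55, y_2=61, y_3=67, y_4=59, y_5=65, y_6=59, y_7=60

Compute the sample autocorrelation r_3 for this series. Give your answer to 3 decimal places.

Mean ȳ = (55 + 61 + 67 + 59 + 65 + 59 + 60)/7 = 60.8571
Deviations from mean: -5.8571, 0.1429, 6.1429, -1.8571, 4.1429, -1.8571, -0.8571
Σ(y_t−ȳ)(y_{t+3}−ȳ) = (10.8776) + (0.5918) + (-11.4082) + (1.5918) = 1.6531
Denominator Σ(y_t−ȳ)² = 96.8571
r_3 = 1.6531 / 96.8571 = 0.017

0.017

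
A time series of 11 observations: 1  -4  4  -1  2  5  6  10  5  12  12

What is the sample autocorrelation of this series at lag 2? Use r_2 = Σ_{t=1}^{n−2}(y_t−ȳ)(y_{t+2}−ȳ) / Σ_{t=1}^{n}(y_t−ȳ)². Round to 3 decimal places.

0.345

Mean ȳ = (1 − 4 + 4 − 1 + 2 + 5 + 6 + 10 + 5 + 12 + 12)/11 = 4.7273
Numerator Σ_{t=1}^{9}(y_t−ȳ)(y_{t+2}−ȳ) = 91.7603
Denominator Σ(y_t−ȳ)² = 266.1818
r_2 = 91.7603 / 266.1818 = 0.345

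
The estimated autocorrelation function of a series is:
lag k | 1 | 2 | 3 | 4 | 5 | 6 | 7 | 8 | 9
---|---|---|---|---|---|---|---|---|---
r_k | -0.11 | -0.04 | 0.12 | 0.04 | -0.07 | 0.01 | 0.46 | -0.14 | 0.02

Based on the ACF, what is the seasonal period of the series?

The largest autocorrelation is r_7 = 0.46; the remaining lags stay at or below 0.12.
The dominant spike at lag 7 indicates a seasonal period of 7.

7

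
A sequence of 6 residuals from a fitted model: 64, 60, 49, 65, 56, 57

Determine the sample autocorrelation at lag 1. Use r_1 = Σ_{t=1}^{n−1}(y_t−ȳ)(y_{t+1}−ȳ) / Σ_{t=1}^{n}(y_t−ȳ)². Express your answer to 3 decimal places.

-0.463

Mean ȳ = (64 + 60 + 49 + 65 + 56 + 57)/6 = 58.5000
Σ(y_t−ȳ)(y_{t+1}−ȳ) = (8.2500) + (-14.2500) + (-61.7500) + (-16.2500) + (3.7500) = -80.2500
Denominator Σ(y_t−ȳ)² = 173.5000
r_1 = -80.2500 / 173.5000 = -0.463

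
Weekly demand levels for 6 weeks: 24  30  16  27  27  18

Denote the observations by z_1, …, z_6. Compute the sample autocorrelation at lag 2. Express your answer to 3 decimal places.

-0.169

Mean z̄ = (24 + 30 + 16 + 27 + 27 + 18)/6 = 23.6667
Deviations from mean: 0.3333, 6.3333, -7.6667, 3.3333, 3.3333, -5.6667
Σ(z_t−z̄)(z_{t+2}−z̄) = (-2.5556) + (21.1111) + (-25.5556) + (-18.8889) = -25.8889
Denominator Σ(z_t−z̄)² = 153.3333
r_2 = -25.8889 / 153.3333 = -0.169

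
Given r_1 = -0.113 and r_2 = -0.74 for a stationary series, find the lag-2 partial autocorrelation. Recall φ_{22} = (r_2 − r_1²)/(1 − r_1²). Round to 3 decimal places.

-0.763

φ_{22} = (r_2 − r_1²) / (1 − r_1²)
r_1² = (-0.113)² = 0.012769
Numerator = -0.74 − 0.0128 = -0.7528; denominator = 1 − 0.0128 = 0.9872
φ_{22} = -0.7528 / 0.9872 = -0.763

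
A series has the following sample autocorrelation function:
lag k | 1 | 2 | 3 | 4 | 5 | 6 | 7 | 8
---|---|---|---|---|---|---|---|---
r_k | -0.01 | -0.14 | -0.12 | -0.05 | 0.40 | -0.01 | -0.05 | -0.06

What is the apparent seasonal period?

5

The largest autocorrelation is r_5 = 0.40; the remaining lags stay at or below -0.01.
The dominant spike at lag 5 indicates a seasonal period of 5.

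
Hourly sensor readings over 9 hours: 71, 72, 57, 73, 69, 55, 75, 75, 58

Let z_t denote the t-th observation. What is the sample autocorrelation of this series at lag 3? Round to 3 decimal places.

Mean z̄ = (71 + 72 + 57 + 73 + 69 + 55 + 75 + 75 + 58)/9 = 67.2222
Σ(z_t−z̄)(z_{t+3}−z̄) = (21.8272) + (8.4938) + (124.9383) + (44.9383) + (13.8272) + (112.7160) = 326.7407
Denominator Σ(z_t−z̄)² = 533.5556
r_3 = 326.7407 / 533.5556 = 0.612

0.612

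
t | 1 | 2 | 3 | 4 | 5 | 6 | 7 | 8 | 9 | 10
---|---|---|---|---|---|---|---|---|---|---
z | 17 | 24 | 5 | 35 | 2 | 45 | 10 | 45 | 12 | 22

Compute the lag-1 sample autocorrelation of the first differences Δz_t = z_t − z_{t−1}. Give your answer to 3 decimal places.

-0.929

First differences Δz: 7, -19, 30, -33, 43, -35, 35, -33, 10
Mean of differences = 0.5556
Numerator Σ(Δz_t−Δz̄)(Δz_{t+1}−Δz̄) = -7320.6420
Denominator Σ(Δz_t−Δz̄)² = 7884.2222
r_1(Δz) = -7320.6420 / 7884.2222 = -0.929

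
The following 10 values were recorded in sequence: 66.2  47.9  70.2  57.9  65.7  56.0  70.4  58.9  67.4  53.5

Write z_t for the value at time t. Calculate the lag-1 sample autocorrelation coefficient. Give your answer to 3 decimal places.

Mean z̄ = (66.2 + 47.9 + 70.2 + 57.9 + 65.7 + 56.0 + 70.4 + 58.9 + 67.4 + 53.5)/10 = 61.4100
Numerator Σ_{t=1}^{9}(z_t−z̄)(z_{t+1}−z̄) = -386.2021
Denominator Σ(z_t−z̄)² = 528.2890
r_1 = -386.2021 / 528.2890 = -0.731

-0.731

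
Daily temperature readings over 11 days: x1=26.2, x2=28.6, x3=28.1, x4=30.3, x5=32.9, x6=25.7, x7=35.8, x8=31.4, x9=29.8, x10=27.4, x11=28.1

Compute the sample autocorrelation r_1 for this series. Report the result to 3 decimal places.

-0.179

Mean x̄ = (26.2 + 28.6 + 28.1 + 30.3 + 32.9 + 25.7 + 35.8 + 31.4 + 29.8 + 27.4 + 28.1)/11 = 29.4818
Numerator Σ_{t=1}^{10}(x_t−x̄)(x_{t+1}−x̄) = -16.0985
Denominator Σ(x_t−x̄)² = 90.0564
r_1 = -16.0985 / 90.0564 = -0.179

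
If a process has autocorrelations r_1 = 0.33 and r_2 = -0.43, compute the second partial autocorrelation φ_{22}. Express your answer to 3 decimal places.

φ_{22} = (r_2 − r_1²) / (1 − r_1²)
r_1² = (0.33)² = 0.1089
Numerator = -0.43 − 0.1089 = -0.5389; denominator = 1 − 0.1089 = 0.8911
φ_{22} = -0.5389 / 0.8911 = -0.605

-0.605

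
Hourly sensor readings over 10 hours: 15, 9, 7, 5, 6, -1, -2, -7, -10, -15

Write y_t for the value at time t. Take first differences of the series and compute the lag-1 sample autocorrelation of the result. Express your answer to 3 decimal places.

-0.471

First differences Δy: -6, -2, -2, 1, -7, -1, -5, -3, -5
Mean of differences = -3.3333
Numerator Σ(Δy_t−Δȳ)(Δy_{t+1}−Δȳ) = -25.4444
Denominator Σ(Δy_t−Δȳ)² = 54.0000
r_1(Δy) = -25.4444 / 54.0000 = -0.471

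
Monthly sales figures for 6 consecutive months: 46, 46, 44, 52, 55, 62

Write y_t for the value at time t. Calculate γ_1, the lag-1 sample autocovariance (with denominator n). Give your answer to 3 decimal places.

Mean ȳ = (46 + 46 + 44 + 52 + 55 + 62)/6 = 50.8333
Deviations: -4.8333, -4.8333, -6.8333, 1.1667, 4.1667, 11.1667
Σ_{t=1}^{5}(y_t−ȳ)(y_{t+1}−ȳ) = 99.8056
γ_1 = 99.8056 / 6 = 16.634

16.634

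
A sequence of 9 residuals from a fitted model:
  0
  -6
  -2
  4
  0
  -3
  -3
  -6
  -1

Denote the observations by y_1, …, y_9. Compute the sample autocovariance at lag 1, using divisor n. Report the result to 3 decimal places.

0.357

Mean ȳ = (0 − 6 − 2 + 4 + 0 − 3 − 3 − 6 − 1)/9 = -1.8889
Σ_{t=1}^{8}(y_t−ȳ)(y_{t+1}−ȳ) = 3.2099
γ_1 = 3.2099 / 9 = 0.357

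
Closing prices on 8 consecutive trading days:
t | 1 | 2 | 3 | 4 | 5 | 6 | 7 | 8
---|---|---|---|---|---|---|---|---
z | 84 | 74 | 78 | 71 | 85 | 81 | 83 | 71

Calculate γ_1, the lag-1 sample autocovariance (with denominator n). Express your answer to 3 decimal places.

Mean z̄ = (84 + 74 + 78 + 71 + 85 + 81 + 83 + 71)/8 = 78.3750
Σ_{t=1}^{7}(z_t−z̄)(z_{t+1}−z̄) = -73.6406
γ_1 = -73.6406 / 8 = -9.205

-9.205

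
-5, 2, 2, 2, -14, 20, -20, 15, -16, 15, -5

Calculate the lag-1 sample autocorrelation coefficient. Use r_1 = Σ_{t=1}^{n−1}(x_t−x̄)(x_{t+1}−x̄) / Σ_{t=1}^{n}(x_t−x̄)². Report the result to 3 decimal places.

-0.887

Mean x̄ = (-5 + 2 + 2 + 2 − 14 + 20 − 20 + 15 − 16 + 15 − 5)/11 = -0.3636
Numerator Σ_{t=1}^{10}(x_t−x̄)(x_{t+1}−x̄) = -1562.9504
Denominator Σ(x_t−x̄)² = 1762.5455
r_1 = -1562.9504 / 1762.5455 = -0.887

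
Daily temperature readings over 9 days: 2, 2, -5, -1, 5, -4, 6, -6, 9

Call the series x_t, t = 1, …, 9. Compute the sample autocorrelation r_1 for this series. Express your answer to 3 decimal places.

Mean x̄ = (2 + 2 − 5 − 1 + 5 − 4 + 6 − 6 + 9)/9 = 0.8889
Numerator Σ_{t=1}^{8}(x_t−x̄)(x_{t+1}−x̄) = -138.1235
Denominator Σ(x_t−x̄)² = 220.8889
r_1 = -138.1235 / 220.8889 = -0.625

-0.625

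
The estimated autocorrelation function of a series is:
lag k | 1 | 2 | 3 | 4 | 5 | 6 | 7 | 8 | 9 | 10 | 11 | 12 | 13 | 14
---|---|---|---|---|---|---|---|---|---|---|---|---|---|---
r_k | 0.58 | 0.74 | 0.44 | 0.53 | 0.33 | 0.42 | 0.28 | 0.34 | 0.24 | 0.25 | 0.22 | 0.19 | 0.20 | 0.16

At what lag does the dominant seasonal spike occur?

2

The largest autocorrelation is r_2 = 0.74; the remaining lags stay at or below 0.58.
The dominant spike at lag 2 indicates a seasonal period of 2.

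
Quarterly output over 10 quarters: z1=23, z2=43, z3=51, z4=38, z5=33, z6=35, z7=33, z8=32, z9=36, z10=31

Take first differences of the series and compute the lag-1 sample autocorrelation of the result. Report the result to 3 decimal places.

0.129

First differences Δz: 20, 8, -13, -5, 2, -2, -1, 4, -5
Mean of differences = 0.8889
Numerator Σ(Δz_t−Δz̄)(Δz_{t+1}−Δz̄) = 90.4321
Denominator Σ(Δz_t−Δz̄)² = 700.8889
r_1(Δz) = 90.4321 / 700.8889 = 0.129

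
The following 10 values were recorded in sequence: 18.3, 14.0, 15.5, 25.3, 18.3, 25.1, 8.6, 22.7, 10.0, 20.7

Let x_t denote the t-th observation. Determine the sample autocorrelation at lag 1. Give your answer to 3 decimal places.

Mean x̄ = (18.3 + 14.0 + 15.5 + 25.3 + 18.3 + 25.1 + 8.6 + 22.7 + 10.0 + 20.7)/10 = 17.8500
Numerator Σ_{t=1}^{9}(x_t−x̄)(x_{t+1}−x̄) = -175.9475
Denominator Σ(x_t−x̄)² = 307.6450
r_1 = -175.9475 / 307.6450 = -0.572

-0.572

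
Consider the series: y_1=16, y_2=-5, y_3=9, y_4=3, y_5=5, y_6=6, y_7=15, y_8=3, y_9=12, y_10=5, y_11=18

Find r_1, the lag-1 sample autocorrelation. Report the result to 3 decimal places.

Mean ȳ = (16 − 5 + 9 + 3 + 5 + 6 + 15 + 3 + 12 + 5 + 18)/11 = 7.9091
Numerator Σ_{t=1}^{10}(y_t−ȳ)(y_{t+1}−ȳ) = -213.7355
Denominator Σ(y_t−ȳ)² = 470.9091
r_1 = -213.7355 / 470.9091 = -0.454

-0.454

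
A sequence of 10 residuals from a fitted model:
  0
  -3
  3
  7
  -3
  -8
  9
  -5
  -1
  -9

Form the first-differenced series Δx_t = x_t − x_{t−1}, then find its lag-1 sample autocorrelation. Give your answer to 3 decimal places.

-0.531

First differences Δx: -3, 6, 4, -10, -5, 17, -14, 4, -8
Mean of differences = -1.0000
Numerator Σ(Δx_t−Δx̄)(Δx_{t+1}−Δx̄) = -394.0000
Denominator Σ(Δx_t−Δx̄)² = 742.0000
r_1(Δx) = -394.0000 / 742.0000 = -0.531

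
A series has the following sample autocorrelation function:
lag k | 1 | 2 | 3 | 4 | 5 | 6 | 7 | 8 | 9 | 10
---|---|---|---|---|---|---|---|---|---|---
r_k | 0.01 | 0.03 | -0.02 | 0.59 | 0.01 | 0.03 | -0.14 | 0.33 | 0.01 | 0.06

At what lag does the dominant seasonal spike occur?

The largest autocorrelation is r_4 = 0.59, with a weaker echo at lag 8 (0.33); the remaining lags stay at or below 0.06.
The dominant spike at lag 4 indicates a seasonal period of 4.

4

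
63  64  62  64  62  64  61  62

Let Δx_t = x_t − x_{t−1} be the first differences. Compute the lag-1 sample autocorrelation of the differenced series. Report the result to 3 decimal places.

First differences Δx: 1, -2, 2, -2, 2, -3, 1
Mean of differences = -0.1429
Numerator Σ(Δx_t−Δx̄)(Δx_{t+1}−Δx̄) = -23.4490
Denominator Σ(Δx_t−Δx̄)² = 26.8571
r_1(Δx) = -23.4490 / 26.8571 = -0.873

-0.873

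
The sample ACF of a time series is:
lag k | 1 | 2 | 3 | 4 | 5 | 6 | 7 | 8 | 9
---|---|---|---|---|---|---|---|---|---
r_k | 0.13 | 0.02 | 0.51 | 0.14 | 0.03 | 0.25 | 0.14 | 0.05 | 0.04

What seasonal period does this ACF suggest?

The largest autocorrelation is r_3 = 0.51, with a weaker echo at lag 6 (0.25); the remaining lags stay at or below 0.14.
The dominant spike at lag 3 indicates a seasonal period of 3.

3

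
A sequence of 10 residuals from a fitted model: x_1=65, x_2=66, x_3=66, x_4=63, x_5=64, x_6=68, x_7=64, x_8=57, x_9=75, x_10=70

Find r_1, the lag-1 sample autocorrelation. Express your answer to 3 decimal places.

Mean x̄ = (65 + 66 + 66 + 63 + 64 + 68 + 64 + 57 + 75 + 70)/10 = 65.8000
Numerator Σ_{t=1}^{9}(x_t−x̄)(x_{t+1}−x̄) = -30.0400
Denominator Σ(x_t−x̄)² = 199.6000
r_1 = -30.0400 / 199.6000 = -0.151

-0.151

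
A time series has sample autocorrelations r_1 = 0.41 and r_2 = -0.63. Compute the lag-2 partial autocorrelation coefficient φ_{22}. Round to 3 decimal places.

φ_{22} = (r_2 − r_1²) / (1 − r_1²)
r_1² = (0.41)² = 0.1681
Numerator = -0.63 − 0.1681 = -0.7981; denominator = 1 − 0.1681 = 0.8319
φ_{22} = -0.7981 / 0.8319 = -0.959

-0.959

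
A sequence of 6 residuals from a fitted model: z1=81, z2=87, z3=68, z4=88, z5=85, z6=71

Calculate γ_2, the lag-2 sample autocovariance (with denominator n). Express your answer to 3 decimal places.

-14.667

Mean z̄ = (81 + 87 + 68 + 88 + 85 + 71)/6 = 80.0000
Deviations: 1.0000, 7.0000, -12.0000, 8.0000, 5.0000, -9.0000
Σ_{t=1}^{4}(z_t−z̄)(z_{t+2}−z̄) = -88.0000
γ_2 = -88.0000 / 6 = -14.667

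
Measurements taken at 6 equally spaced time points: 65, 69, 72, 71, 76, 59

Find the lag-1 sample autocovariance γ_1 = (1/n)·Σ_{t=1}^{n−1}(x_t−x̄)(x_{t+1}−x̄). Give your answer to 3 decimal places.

-7.685

Mean x̄ = (65 + 69 + 72 + 71 + 76 + 59)/6 = 68.6667
Deviations: -3.6667, 0.3333, 3.3333, 2.3333, 7.3333, -9.6667
Σ_{t=1}^{5}(x_t−x̄)(x_{t+1}−x̄) = -46.1111
γ_1 = -46.1111 / 6 = -7.685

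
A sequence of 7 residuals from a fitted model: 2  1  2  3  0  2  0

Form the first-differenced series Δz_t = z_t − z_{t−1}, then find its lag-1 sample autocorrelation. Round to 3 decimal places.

First differences Δz: -1, 1, 1, -3, 2, -2
Mean of differences = -0.3333
Numerator Σ(Δz_t−Δz̄)(Δz_{t+1}−Δz̄) = -12.7778
Denominator Σ(Δz_t−Δz̄)² = 19.3333
r_1(Δz) = -12.7778 / 19.3333 = -0.661

-0.661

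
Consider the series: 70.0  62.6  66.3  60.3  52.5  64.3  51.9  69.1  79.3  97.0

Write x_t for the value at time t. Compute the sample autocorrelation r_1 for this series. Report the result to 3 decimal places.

Mean x̄ = (70.0 + 62.6 + 66.3 + 60.3 + 52.5 + 64.3 + 51.9 + 69.1 + 79.3 + 97.0)/10 = 67.3300
Numerator Σ_{t=1}^{9}(x_t−x̄)(x_{t+1}−x̄) = 544.4521
Denominator Σ(x_t−x̄)² = 1573.9010
r_1 = 544.4521 / 1573.9010 = 0.346

0.346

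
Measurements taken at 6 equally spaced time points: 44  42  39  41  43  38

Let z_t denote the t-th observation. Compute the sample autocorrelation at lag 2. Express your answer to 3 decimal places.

Mean z̄ = (44 + 42 + 39 + 41 + 43 + 38)/6 = 41.1667
Deviations from mean: 2.8333, 0.8333, -2.1667, -0.1667, 1.8333, -3.1667
Numerator Σ_{t=1}^{4}(z_t−z̄)(z_{t+2}−z̄) = -9.7222
Denominator Σ(z_t−z̄)² = 26.8333
r_2 = -9.7222 / 26.8333 = -0.362

-0.362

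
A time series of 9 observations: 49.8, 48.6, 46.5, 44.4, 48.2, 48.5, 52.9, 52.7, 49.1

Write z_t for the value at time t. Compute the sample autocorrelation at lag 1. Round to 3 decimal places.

Mean z̄ = (49.8 + 48.6 + 46.5 + 44.4 + 48.2 + 48.5 + 52.9 + 52.7 + 49.1)/9 = 48.9667
Numerator Σ_{t=1}^{8}(z_t−z̄)(z_{t+1}−z̄) = 29.0689
Denominator Σ(z_t−z̄)² = 58.0000
r_1 = 29.0689 / 58.0000 = 0.501

0.501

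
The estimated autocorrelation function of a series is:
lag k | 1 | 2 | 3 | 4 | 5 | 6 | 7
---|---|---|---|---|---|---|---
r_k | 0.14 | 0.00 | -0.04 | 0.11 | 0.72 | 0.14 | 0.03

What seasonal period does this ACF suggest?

The largest autocorrelation is r_5 = 0.72; the remaining lags stay at or below 0.14.
The dominant spike at lag 5 indicates a seasonal period of 5.

5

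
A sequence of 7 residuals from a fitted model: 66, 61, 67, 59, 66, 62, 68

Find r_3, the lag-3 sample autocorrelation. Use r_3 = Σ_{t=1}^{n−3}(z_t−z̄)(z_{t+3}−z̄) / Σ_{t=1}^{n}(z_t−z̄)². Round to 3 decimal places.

-0.584

Mean z̄ = (66 + 61 + 67 + 59 + 66 + 62 + 68)/7 = 64.1429
Deviations from mean: 1.8571, -3.1429, 2.8571, -5.1429, 1.8571, -2.1429, 3.8571
Numerator Σ_{t=1}^{4}(z_t−z̄)(z_{t+3}−z̄) = -41.3469
Denominator Σ(z_t−z̄)² = 70.8571
r_3 = -41.3469 / 70.8571 = -0.584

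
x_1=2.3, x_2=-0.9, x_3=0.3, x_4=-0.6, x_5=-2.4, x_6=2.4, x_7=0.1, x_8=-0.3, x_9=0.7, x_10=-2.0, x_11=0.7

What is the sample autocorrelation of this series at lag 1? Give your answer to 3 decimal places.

Mean x̄ = (2.3 − 0.9 + 0.3 − 0.6 − 2.4 + 2.4 + 0.1 − 0.3 + 0.7 − 2.0 + 0.7)/11 = 0.0273
Numerator Σ_{t=1}^{10}(x_t−x̄)(x_{t+1}−x̄) = -9.5671
Denominator Σ(x_t−x̄)² = 23.1418
r_1 = -9.5671 / 23.1418 = -0.413

-0.413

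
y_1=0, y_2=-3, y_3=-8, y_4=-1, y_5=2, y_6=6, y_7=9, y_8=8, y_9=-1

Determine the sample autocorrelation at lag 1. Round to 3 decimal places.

0.577

Mean ȳ = (0 − 3 − 8 − 1 + 2 + 6 + 9 + 8 − 1)/9 = 1.3333
Numerator Σ_{t=1}^{8}(y_t−ȳ)(y_{t+1}−ȳ) = 140.8889
Denominator Σ(y_t−ȳ)² = 244.0000
r_1 = 140.8889 / 244.0000 = 0.577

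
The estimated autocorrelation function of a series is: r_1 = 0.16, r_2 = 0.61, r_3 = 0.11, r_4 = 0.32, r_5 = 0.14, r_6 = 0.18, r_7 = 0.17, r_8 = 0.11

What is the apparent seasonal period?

2

The largest autocorrelation is r_2 = 0.61, with weaker echoes at lags 4 (0.32) and 6 (0.18); the remaining lags stay at or below 0.17.
The dominant spike at lag 2 indicates a seasonal period of 2.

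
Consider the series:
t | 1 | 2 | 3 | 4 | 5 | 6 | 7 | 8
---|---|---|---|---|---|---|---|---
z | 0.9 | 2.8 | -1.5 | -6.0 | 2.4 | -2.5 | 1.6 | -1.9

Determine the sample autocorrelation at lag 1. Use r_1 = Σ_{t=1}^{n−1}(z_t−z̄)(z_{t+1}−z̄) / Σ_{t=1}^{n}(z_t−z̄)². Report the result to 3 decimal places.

-0.351

Mean z̄ = (0.9 + 2.8 − 1.5 − 6.0 + 2.4 − 2.5 + 1.6 − 1.9)/8 = -0.5250
Deviations from mean: 1.4250, 3.3250, -0.9750, -5.4750, 2.9250, -1.9750, 2.1250, -1.3750
Numerator Σ_{t=1}^{7}(z_t−z̄)(z_{t+1}−z̄) = -22.0756
Denominator Σ(z_t−z̄)² = 62.8750
r_1 = -22.0756 / 62.8750 = -0.351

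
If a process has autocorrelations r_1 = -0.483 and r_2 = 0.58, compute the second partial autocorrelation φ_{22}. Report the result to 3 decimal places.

0.452

φ_{22} = (r_2 − r_1²) / (1 − r_1²)
r_1² = (-0.483)² = 0.233289
Numerator = 0.58 − 0.2333 = 0.3467; denominator = 1 − 0.2333 = 0.7667
φ_{22} = 0.3467 / 0.7667 = 0.452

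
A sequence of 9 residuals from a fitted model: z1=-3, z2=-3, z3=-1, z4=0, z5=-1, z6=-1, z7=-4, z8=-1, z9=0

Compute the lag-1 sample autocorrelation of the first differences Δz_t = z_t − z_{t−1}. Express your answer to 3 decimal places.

-0.247

First differences Δz: 0, 2, 1, -1, 0, -3, 3, 1
Mean of differences = 0.3750
Numerator Σ(Δz_t−Δz̄)(Δz_{t+1}−Δz̄) = -5.8906
Denominator Σ(Δz_t−Δz̄)² = 23.8750
r_1(Δz) = -5.8906 / 23.8750 = -0.247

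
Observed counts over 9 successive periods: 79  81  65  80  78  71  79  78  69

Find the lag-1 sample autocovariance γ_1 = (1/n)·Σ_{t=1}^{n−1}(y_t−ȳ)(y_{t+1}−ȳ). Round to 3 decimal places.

-12.133

Mean ȳ = (79 + 81 + 65 + 80 + 78 + 71 + 79 + 78 + 69)/9 = 75.5556
Σ_{t=1}^{8}(y_t−ȳ)(y_{t+1}−ȳ) = -109.1975
γ_1 = -109.1975 / 9 = -12.133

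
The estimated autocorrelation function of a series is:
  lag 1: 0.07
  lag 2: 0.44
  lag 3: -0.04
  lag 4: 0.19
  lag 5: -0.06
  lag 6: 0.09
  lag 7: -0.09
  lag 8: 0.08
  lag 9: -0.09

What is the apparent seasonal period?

2

The largest autocorrelation is r_2 = 0.44, with a weaker echo at lag 4 (0.19); the remaining lags stay at or below 0.09.
The dominant spike at lag 2 indicates a seasonal period of 2.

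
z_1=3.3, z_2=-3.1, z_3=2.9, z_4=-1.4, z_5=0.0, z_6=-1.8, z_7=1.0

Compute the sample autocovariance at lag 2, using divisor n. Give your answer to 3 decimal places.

2.315

Mean z̄ = (3.3 − 3.1 + 2.9 − 1.4 + 0.0 − 1.8 + 1.0)/7 = 0.1286
Deviations: 3.1714, -3.2286, 2.7714, -1.5286, -0.1286, -1.9286, 0.8714
Σ_{t=1}^{5}(z_t−z̄)(z_{t+2}−z̄) = 16.2041
γ_2 = 16.2041 / 7 = 2.315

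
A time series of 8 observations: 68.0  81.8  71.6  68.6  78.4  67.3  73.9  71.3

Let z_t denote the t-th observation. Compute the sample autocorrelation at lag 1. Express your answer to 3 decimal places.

Mean z̄ = (68.0 + 81.8 + 71.6 + 68.6 + 78.4 + 67.3 + 73.9 + 71.3)/8 = 72.6125
Deviations from mean: -4.6125, 9.1875, -1.0125, -4.0125, 5.7875, -5.3125, 1.2875, -1.3125
Σ(z_t−z̄)(z_{t+1}−z̄) = (-42.3773) + (-9.3023) + (4.0627) + (-23.2223) + (-30.7461) + (-6.8398) + (-1.6898) = -110.1152
Denominator Σ(z_t−z̄)² = 187.9088
r_1 = -110.1152 / 187.9088 = -0.586

-0.586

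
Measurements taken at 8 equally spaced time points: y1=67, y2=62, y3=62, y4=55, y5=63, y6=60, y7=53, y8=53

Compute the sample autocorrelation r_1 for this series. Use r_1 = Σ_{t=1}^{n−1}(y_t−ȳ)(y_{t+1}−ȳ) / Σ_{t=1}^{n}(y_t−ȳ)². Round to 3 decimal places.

Mean ȳ = (67 + 62 + 62 + 55 + 63 + 60 + 53 + 53)/8 = 59.3750
Deviations from mean: 7.6250, 2.6250, 2.6250, -4.3750, 3.6250, 0.6250, -6.3750, -6.3750
Σ(y_t−ȳ)(y_{t+1}−ȳ) = (20.0156) + (6.8906) + (-11.4844) + (-15.8594) + (2.2656) + (-3.9844) + (40.6406) = 38.4844
Denominator Σ(y_t−ȳ)² = 185.8750
r_1 = 38.4844 / 185.8750 = 0.207

0.207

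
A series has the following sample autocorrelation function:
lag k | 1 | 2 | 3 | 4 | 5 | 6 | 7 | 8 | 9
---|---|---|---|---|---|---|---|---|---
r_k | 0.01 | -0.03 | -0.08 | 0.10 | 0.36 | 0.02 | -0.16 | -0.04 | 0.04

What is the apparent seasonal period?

The largest autocorrelation is r_5 = 0.36; the remaining lags stay at or below 0.10.
The dominant spike at lag 5 indicates a seasonal period of 5.

5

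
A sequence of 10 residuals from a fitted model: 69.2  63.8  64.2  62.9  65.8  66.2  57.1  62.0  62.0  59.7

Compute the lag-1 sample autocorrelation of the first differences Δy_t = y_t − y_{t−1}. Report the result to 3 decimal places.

-0.399

First differences Δy: -5.4, 0.4, -1.3, 2.9, 0.4, -9.1, 4.9, 0.0, -2.3
Mean of differences = -1.0556
Numerator Σ(Δy_t−Δȳ)(Δy_{t+1}−Δȳ) = -56.5342
Denominator Σ(Δy_t−Δȳ)² = 141.6622
r_1(Δy) = -56.5342 / 141.6622 = -0.399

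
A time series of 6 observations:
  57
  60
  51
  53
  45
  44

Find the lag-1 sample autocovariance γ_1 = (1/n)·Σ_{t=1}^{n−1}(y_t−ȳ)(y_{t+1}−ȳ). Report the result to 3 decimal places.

13.370

Mean ȳ = (57 + 60 + 51 + 53 + 45 + 44)/6 = 51.6667
Deviations: 5.3333, 8.3333, -0.6667, 1.3333, -6.6667, -7.6667
Σ_{t=1}^{5}(y_t−ȳ)(y_{t+1}−ȳ) = 80.2222
γ_1 = 80.2222 / 6 = 13.370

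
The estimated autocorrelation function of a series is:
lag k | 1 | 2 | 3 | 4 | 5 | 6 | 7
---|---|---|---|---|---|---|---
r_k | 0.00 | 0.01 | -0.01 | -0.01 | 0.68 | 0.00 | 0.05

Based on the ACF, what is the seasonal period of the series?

The largest autocorrelation is r_5 = 0.68; the remaining lags stay at or below 0.05.
The dominant spike at lag 5 indicates a seasonal period of 5.

5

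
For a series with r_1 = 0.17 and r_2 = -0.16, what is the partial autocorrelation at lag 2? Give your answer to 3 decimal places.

φ_{22} = (r_2 − r_1²) / (1 − r_1²)
r_1² = (0.17)² = 0.0289
Numerator = -0.16 − 0.0289 = -0.1889; denominator = 1 − 0.0289 = 0.9711
φ_{22} = -0.1889 / 0.9711 = -0.195

-0.195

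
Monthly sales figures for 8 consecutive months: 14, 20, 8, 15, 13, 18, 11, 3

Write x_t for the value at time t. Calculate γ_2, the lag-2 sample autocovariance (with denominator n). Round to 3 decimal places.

Mean x̄ = (14 + 20 + 8 + 15 + 13 + 18 + 11 + 3)/8 = 12.7500
Σ_{t=1}^{6}(x_t−x̄)(x_{t+2}−x̄) = -30.6250
γ_2 = -30.6250 / 8 = -3.828

-3.828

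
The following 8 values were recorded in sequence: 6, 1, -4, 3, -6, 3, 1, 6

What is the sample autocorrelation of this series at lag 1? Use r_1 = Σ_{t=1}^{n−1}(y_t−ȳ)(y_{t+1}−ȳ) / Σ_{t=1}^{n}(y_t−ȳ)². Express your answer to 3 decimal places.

-0.274

Mean ȳ = (6 + 1 − 4 + 3 − 6 + 3 + 1 + 6)/8 = 1.2500
Deviations from mean: 4.7500, -0.2500, -5.2500, 1.7500, -7.2500, 1.7500, -0.2500, 4.7500
Numerator Σ_{t=1}^{7}(y_t−ȳ)(y_{t+1}−ȳ) = -36.0625
Denominator Σ(y_t−ȳ)² = 131.5000
r_1 = -36.0625 / 131.5000 = -0.274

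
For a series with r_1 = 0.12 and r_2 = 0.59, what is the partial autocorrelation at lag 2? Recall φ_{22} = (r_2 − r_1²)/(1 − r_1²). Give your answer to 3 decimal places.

φ_{22} = (r_2 − r_1²) / (1 − r_1²)
r_1² = (0.12)² = 0.0144
Numerator = 0.59 − 0.0144 = 0.5756; denominator = 1 − 0.0144 = 0.9856
φ_{22} = 0.5756 / 0.9856 = 0.584

0.584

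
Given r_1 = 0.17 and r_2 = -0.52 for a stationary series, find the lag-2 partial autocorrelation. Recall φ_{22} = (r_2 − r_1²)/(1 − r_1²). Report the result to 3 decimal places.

-0.565

φ_{22} = (r_2 − r_1²) / (1 − r_1²)
r_1² = (0.17)² = 0.0289
Numerator = -0.52 − 0.0289 = -0.5489; denominator = 1 − 0.0289 = 0.9711
φ_{22} = -0.5489 / 0.9711 = -0.565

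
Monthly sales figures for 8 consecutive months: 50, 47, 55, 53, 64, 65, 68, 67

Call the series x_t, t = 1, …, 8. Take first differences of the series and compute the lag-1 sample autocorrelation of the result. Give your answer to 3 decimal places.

-0.643

First differences Δx: -3, 8, -2, 11, 1, 3, -1
Mean of differences = 2.4286
Numerator Σ(Δx_t−Δx̄)(Δx_{t+1}−Δx̄) = -107.8980
Denominator Σ(Δx_t−Δx̄)² = 167.7143
r_1(Δx) = -107.8980 / 167.7143 = -0.643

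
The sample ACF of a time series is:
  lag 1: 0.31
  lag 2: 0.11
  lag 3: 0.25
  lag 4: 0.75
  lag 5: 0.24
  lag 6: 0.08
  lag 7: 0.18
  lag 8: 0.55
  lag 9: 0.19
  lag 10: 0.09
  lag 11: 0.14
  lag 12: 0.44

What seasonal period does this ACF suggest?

The largest autocorrelation is r_4 = 0.75, with weaker echoes at lags 8 (0.55) and 12 (0.44); the remaining lags stay at or below 0.31. The elevated value at lag 1 (0.31), dropping to 0.11 at lag 2, reflects decaying short-term dependence rather than seasonality.
The dominant spike at lag 4 indicates a seasonal period of 4.

4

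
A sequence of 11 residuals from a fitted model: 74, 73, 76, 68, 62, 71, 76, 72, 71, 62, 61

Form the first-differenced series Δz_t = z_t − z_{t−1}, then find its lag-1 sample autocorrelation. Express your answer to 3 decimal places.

-0.007

First differences Δz: -1, 3, -8, -6, 9, 5, -4, -1, -9, -1
Mean of differences = -1.3000
Numerator Σ(Δz_t−Δz̄)(Δz_{t+1}−Δz̄) = -1.9900
Denominator Σ(Δz_t−Δz̄)² = 298.1000
r_1(Δz) = -1.9900 / 298.1000 = -0.007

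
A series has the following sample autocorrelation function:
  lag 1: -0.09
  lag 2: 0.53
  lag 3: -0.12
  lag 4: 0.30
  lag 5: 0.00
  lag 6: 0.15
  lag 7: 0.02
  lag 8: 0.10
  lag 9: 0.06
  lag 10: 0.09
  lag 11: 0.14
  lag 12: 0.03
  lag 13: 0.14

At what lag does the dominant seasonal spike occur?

The largest autocorrelation is r_2 = 0.53, with weaker echoes at lags 4 (0.30) and 6 (0.15); the remaining lags stay at or below 0.14.
The dominant spike at lag 2 indicates a seasonal period of 2.

2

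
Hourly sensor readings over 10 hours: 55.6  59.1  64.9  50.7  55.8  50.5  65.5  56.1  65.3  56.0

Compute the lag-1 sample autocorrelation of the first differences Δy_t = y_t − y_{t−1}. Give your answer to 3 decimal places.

-0.705

First differences Δy: 3.5, 5.8, -14.2, 5.1, -5.3, 15.0, -9.4, 9.2, -9.3
Mean of differences = 0.0444
Numerator Σ(Δy_t−Δȳ)(Δy_{t+1}−Δȳ) = -554.3275
Denominator Σ(Δy_t−Δȳ)² = 786.1022
r_1(Δy) = -554.3275 / 786.1022 = -0.705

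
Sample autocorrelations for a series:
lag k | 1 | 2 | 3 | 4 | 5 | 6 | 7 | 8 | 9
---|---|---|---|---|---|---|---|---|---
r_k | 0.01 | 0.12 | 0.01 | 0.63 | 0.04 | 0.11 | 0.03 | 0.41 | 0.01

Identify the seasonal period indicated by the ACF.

The largest autocorrelation is r_4 = 0.63, with a weaker echo at lag 8 (0.41); the remaining lags stay at or below 0.12.
The dominant spike at lag 4 indicates a seasonal period of 4.

4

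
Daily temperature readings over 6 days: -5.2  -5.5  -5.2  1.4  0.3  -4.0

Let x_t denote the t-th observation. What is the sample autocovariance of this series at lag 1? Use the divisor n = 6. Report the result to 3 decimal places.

Mean x̄ = (-5.2 − 5.5 − 5.2 + 1.4 + 0.3 − 4.0)/6 = -3.0333
Deviations: -2.1667, -2.4667, -2.1667, 4.4333, 3.3333, -0.9667
Σ_{t=1}^{5}(x_t−x̄)(x_{t+1}−x̄) = 12.6389
γ_1 = 12.6389 / 6 = 2.106

2.106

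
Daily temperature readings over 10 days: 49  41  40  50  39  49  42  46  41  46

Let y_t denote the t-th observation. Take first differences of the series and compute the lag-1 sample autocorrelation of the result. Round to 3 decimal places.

First differences Δy: -8, -1, 10, -11, 10, -7, 4, -5, 5
Mean of differences = -0.3333
Numerator Σ(Δy_t−Δȳ)(Δy_{t+1}−Δȳ) = -365.1111
Denominator Σ(Δy_t−Δȳ)² = 500.0000
r_1(Δy) = -365.1111 / 500.0000 = -0.730

-0.730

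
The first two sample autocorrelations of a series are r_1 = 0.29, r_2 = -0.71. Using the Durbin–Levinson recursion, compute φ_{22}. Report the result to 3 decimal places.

φ_{22} = (r_2 − r_1²) / (1 − r_1²)
r_1² = (0.29)² = 0.0841
Numerator = -0.71 − 0.0841 = -0.7941; denominator = 1 − 0.0841 = 0.9159
φ_{22} = -0.7941 / 0.9159 = -0.867

-0.867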